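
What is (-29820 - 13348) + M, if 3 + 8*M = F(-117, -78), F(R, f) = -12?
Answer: -345359/8 ≈ -43170.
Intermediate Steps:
M = -15/8 (M = -3/8 + (1/8)*(-12) = -3/8 - 3/2 = -15/8 ≈ -1.8750)
(-29820 - 13348) + M = (-29820 - 13348) - 15/8 = -43168 - 15/8 = -345359/8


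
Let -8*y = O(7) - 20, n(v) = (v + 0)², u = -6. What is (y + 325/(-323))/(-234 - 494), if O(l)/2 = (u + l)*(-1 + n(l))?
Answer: 6787/470288 ≈ 0.014432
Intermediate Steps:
n(v) = v²
O(l) = 2*(-1 + l²)*(-6 + l) (O(l) = 2*((-6 + l)*(-1 + l²)) = 2*((-1 + l²)*(-6 + l)) = 2*(-1 + l²)*(-6 + l))
y = -19/2 (y = -((12 - 12*7² - 2*7 + 2*7³) - 20)/8 = -((12 - 12*49 - 14 + 2*343) - 20)/8 = -((12 - 588 - 14 + 686) - 20)/8 = -(96 - 20)/8 = -⅛*76 = -19/2 ≈ -9.5000)
(y + 325/(-323))/(-234 - 494) = (-19/2 + 325/(-323))/(-234 - 494) = (-19/2 + 325*(-1/323))/(-728) = (-19/2 - 325/323)*(-1/728) = -6787/646*(-1/728) = 6787/470288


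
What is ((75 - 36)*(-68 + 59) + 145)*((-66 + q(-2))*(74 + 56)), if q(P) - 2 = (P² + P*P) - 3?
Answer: 1580020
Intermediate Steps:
q(P) = -1 + 2*P² (q(P) = 2 + ((P² + P*P) - 3) = 2 + ((P² + P²) - 3) = 2 + (2*P² - 3) = 2 + (-3 + 2*P²) = -1 + 2*P²)
((75 - 36)*(-68 + 59) + 145)*((-66 + q(-2))*(74 + 56)) = ((75 - 36)*(-68 + 59) + 145)*((-66 + (-1 + 2*(-2)²))*(74 + 56)) = (39*(-9) + 145)*((-66 + (-1 + 2*4))*130) = (-351 + 145)*((-66 + (-1 + 8))*130) = -206*(-66 + 7)*130 = -(-12154)*130 = -206*(-7670) = 1580020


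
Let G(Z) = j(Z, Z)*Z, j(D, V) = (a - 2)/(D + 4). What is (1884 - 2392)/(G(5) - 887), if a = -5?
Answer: 2286/4009 ≈ 0.57022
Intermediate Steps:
j(D, V) = -7/(4 + D) (j(D, V) = (-5 - 2)/(D + 4) = -7/(4 + D))
G(Z) = -7*Z/(4 + Z) (G(Z) = (-7/(4 + Z))*Z = -7*Z/(4 + Z))
(1884 - 2392)/(G(5) - 887) = (1884 - 2392)/(-7*5/(4 + 5) - 887) = -508/(-7*5/9 - 887) = -508/(-7*5*⅑ - 887) = -508/(-35/9 - 887) = -508/(-8018/9) = -508*(-9/8018) = 2286/4009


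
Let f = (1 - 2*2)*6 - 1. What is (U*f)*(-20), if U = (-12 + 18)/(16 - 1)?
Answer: 152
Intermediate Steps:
U = ⅖ (U = 6/15 = 6*(1/15) = ⅖ ≈ 0.40000)
f = -19 (f = (1 - 4)*6 - 1 = -3*6 - 1 = -18 - 1 = -19)
(U*f)*(-20) = ((⅖)*(-19))*(-20) = -38/5*(-20) = 152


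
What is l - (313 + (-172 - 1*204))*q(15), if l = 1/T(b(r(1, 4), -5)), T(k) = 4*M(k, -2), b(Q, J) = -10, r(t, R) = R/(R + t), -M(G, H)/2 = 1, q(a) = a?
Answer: 7559/8 ≈ 944.88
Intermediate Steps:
M(G, H) = -2 (M(G, H) = -2*1 = -2)
T(k) = -8 (T(k) = 4*(-2) = -8)
l = -⅛ (l = 1/(-8) = -⅛ ≈ -0.12500)
l - (313 + (-172 - 1*204))*q(15) = -⅛ - (313 + (-172 - 1*204))*15 = -⅛ - (313 + (-172 - 204))*15 = -⅛ - (313 - 376)*15 = -⅛ - (-63)*15 = -⅛ - 1*(-945) = -⅛ + 945 = 7559/8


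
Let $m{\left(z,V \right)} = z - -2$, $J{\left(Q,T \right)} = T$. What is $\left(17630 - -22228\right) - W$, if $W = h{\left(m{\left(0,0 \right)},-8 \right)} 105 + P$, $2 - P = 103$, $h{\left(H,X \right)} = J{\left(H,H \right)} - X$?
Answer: $38909$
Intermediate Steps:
$m{\left(z,V \right)} = 2 + z$ ($m{\left(z,V \right)} = z + 2 = 2 + z$)
$h{\left(H,X \right)} = H - X$
$P = -101$ ($P = 2 - 103 = -101$)
$W = 949$ ($W = \left(\left(2 + 0\right) - -8\right) 105 - 101 = \left(2 + 8\right) 105 - 101 = 10 \cdot 105 - 101 = 1050 - 101 = 949$)
$\left(17630 - -22228\right) - W = \left(17630 - -22228\right) - 949 = \left(17630 + 22228\right) - 949 = 39858 - 949 = 38909$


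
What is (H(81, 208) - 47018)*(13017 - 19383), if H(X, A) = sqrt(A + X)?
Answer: 299208366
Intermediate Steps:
(H(81, 208) - 47018)*(13017 - 19383) = (sqrt(208 + 81) - 47018)*(13017 - 19383) = (sqrt(289) - 47018)*(-6366) = (17 - 47018)*(-6366) = -47001*(-6366) = 299208366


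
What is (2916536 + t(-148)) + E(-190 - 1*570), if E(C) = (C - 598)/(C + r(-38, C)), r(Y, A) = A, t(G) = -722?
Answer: 2216019319/760 ≈ 2.9158e+6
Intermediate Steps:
E(C) = (-598 + C)/(2*C) (E(C) = (C - 598)/(C + C) = (-598 + C)/((2*C)) = (-598 + C)*(1/(2*C)) = (-598 + C)/(2*C))
(2916536 + t(-148)) + E(-190 - 1*570) = (2916536 - 722) + (-598 + (-190 - 1*570))/(2*(-190 - 1*570)) = 2915814 + (-598 + (-190 - 570))/(2*(-190 - 570)) = 2915814 + (½)*(-598 - 760)/(-760) = 2915814 + (½)*(-1/760)*(-1358) = 2915814 + 679/760 = 2216019319/760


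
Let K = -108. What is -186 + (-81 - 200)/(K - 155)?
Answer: -48637/263 ≈ -184.93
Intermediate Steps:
-186 + (-81 - 200)/(K - 155) = -186 + (-81 - 200)/(-108 - 155) = -186 - 281/(-263) = -186 - 281*(-1/263) = -186 + 281/263 = -48637/263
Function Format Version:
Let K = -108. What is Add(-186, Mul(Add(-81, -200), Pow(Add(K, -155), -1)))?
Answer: Rational(-48637, 263) ≈ -184.93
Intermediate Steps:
Add(-186, Mul(Add(-81, -200), Pow(Add(K, -155), -1))) = Add(-186, Mul(Add(-81, -200), Pow(Add(-108, -155), -1))) = Add(-186, Mul(-281, Pow(-263, -1))) = Add(-186, Mul(-281, Rational(-1, 263))) = Add(-186, Rational(281, 263)) = Rational(-48637, 263)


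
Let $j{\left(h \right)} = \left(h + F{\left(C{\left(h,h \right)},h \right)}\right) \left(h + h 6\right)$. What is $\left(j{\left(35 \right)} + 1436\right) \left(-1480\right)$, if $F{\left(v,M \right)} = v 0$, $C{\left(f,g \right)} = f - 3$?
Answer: $-14816280$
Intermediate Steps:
$C{\left(f,g \right)} = -3 + f$ ($C{\left(f,g \right)} = f - 3 = -3 + f$)
$F{\left(v,M \right)} = 0$
$j{\left(h \right)} = 7 h^{2}$ ($j{\left(h \right)} = \left(h + 0\right) \left(h + h 6\right) = h \left(h + 6 h\right) = h 7 h = 7 h^{2}$)
$\left(j{\left(35 \right)} + 1436\right) \left(-1480\right) = \left(7 \cdot 35^{2} + 1436\right) \left(-1480\right) = \left(7 \cdot 1225 + 1436\right) \left(-1480\right) = \left(8575 + 1436\right) \left(-1480\right) = 10011 \left(-1480\right) = -14816280$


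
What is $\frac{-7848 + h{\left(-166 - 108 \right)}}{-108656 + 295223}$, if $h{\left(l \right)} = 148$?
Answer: $- \frac{7700}{186567} \approx -0.041272$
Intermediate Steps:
$\frac{-7848 + h{\left(-166 - 108 \right)}}{-108656 + 295223} = \frac{-7848 + 148}{-108656 + 295223} = - \frac{7700}{186567}$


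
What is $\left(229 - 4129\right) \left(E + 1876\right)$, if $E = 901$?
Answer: $-10830300$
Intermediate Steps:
$\left(229 - 4129\right) \left(E + 1876\right) = \left(229 - 4129\right) \left(901 + 1876\right) = \left(-3900\right) 2777 = -10830300$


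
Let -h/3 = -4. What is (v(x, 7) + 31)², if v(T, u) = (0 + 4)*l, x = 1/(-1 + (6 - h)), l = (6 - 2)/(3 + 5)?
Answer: 1089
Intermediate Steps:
h = 12 (h = -3*(-4) = 12)
l = ½ (l = 4/8 = 4*(⅛) = ½ ≈ 0.50000)
x = -⅐ (x = 1/(-1 + (6 - 1*12)) = 1/(-1 + (6 - 12)) = 1/(-1 - 6) = 1/(-7) = -⅐ ≈ -0.14286)
v(T, u) = 2 (v(T, u) = (0 + 4)*(½) = 4*(½) = 2)
(v(x, 7) + 31)² = (2 + 31)² = 33² = 1089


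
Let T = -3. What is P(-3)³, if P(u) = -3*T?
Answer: 729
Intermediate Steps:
P(u) = 9 (P(u) = -3*(-3) = 9)
P(-3)³ = 9³ = 729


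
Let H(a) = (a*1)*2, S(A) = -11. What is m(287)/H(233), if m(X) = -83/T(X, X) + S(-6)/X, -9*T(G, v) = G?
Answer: 368/66871 ≈ 0.0055031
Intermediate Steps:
T(G, v) = -G/9
H(a) = 2*a (H(a) = a*2 = 2*a)
m(X) = 736/X (m(X) = -83*(-9/X) - 11/X = -(-747)/X - 11/X = 747/X - 11/X = 736/X)
m(287)/H(233) = (736/287)/((2*233)) = (736*(1/287))/466 = (736/287)*(1/466) = 368/66871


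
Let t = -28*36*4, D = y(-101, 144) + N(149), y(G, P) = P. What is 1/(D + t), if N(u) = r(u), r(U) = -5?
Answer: -1/3893 ≈ -0.00025687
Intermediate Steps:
N(u) = -5
D = 139 (D = 144 - 5 = 139)
t = -4032 (t = -1008*4 = -4032)
1/(D + t) = 1/(139 - 4032) = 1/(-3893) = -1/3893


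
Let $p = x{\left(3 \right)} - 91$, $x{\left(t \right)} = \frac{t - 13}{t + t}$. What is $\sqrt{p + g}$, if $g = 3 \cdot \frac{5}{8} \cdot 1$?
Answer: $\frac{i \sqrt{13074}}{12} \approx 9.5285 i$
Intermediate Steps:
$x{\left(t \right)} = \frac{-13 + t}{2 t}$
$p = - \frac{278}{3}$ ($p = \frac{-13 + 3}{2 \cdot 3} - 91 = \frac{1}{2} \cdot \frac{1}{3} \left(-10\right) - 91 = - \frac{5}{3} - 91 = - \frac{278}{3} \approx -92.667$)
$g = \frac{15}{8}$ ($g = 3 \cdot 5 \cdot \frac{1}{8} \cdot 1 = 3 \cdot \frac{5}{8} \cdot 1 = \frac{15}{8} \cdot 1 = \frac{15}{8} \approx 1.875$)
$\sqrt{p + g} = \sqrt{- \frac{278}{3} + \frac{15}{8}} = \sqrt{- \frac{2179}{24}} = \frac{i \sqrt{13074}}{12}$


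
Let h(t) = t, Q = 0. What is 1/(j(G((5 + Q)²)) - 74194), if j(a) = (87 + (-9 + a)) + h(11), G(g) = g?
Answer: -1/74080 ≈ -1.3499e-5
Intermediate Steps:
j(a) = 89 + a (j(a) = (87 + (-9 + a)) + 11 = (78 + a) + 11 = 89 + a)
1/(j(G((5 + Q)²)) - 74194) = 1/((89 + (5 + 0)²) - 74194) = 1/((89 + 5²) - 74194) = 1/((89 + 25) - 74194) = 1/(114 - 74194) = 1/(-74080) = -1/74080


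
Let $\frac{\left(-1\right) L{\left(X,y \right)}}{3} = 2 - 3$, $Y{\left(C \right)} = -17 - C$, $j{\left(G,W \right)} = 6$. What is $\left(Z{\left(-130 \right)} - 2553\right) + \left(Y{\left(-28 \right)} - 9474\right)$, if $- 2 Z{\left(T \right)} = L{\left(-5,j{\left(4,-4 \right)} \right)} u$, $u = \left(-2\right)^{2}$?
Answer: $-12022$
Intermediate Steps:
$L{\left(X,y \right)} = 3$ ($L{\left(X,y \right)} = - 3 \left(2 - 3\right) = \left(-3\right) \left(-1\right) = 3$)
$u = 4$
$Z{\left(T \right)} = -6$ ($Z{\left(T \right)} = - \frac{3 \cdot 4}{2} = \left(- \frac{1}{2}\right) 12 = -6$)
$\left(Z{\left(-130 \right)} - 2553\right) + \left(Y{\left(-28 \right)} - 9474\right) = \left(-6 - 2553\right) - 9463 = -2559 + \left(\left(-17 + 28\right) - 9474\right) = -2559 + \left(11 - 9474\right) = -2559 - 9463 = -12022$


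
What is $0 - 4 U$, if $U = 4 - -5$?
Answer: $-36$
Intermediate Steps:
$U = 9$ ($U = 4 + 5 = 9$)
$0 - 4 U = 0 - 36 = -36$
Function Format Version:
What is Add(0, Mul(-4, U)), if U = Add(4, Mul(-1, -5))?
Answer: -36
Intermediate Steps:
U = 9 (U = Add(4, 5) = 9)
Add(0, Mul(-4, U)) = Add(0, Mul(-4, 9)) = Add(0, -36) = -36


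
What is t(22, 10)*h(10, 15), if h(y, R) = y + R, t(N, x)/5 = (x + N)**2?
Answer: 128000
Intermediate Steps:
t(N, x) = 5*(N + x)**2 (t(N, x) = 5*(x + N)**2 = 5*(N + x)**2)
h(y, R) = R + y
t(22, 10)*h(10, 15) = (5*(22 + 10)**2)*(15 + 10) = (5*32**2)*25 = (5*1024)*25 = 5120*25 = 128000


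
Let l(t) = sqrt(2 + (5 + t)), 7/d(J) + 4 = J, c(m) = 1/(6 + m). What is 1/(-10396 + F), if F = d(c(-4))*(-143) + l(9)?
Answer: -1/10106 ≈ -9.8951e-5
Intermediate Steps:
d(J) = 7/(-4 + J)
l(t) = sqrt(7 + t)
F = 290 (F = (7/(-4 + 1/(6 - 4)))*(-143) + sqrt(7 + 9) = (7/(-4 + 1/2))*(-143) + sqrt(16) = (7/(-4 + 1/2))*(-143) + 4 = (7/(-7/2))*(-143) + 4 = (7*(-2/7))*(-143) + 4 = -2*(-143) + 4 = 286 + 4 = 290)
1/(-10396 + F) = 1/(-10396 + 290) = 1/(-10106) = -1/10106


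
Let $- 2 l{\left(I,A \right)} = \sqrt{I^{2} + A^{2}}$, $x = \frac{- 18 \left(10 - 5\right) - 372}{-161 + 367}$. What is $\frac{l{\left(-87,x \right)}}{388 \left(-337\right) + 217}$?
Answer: $\frac{\sqrt{8928098}}{8963678} \approx 0.00033334$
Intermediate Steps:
$x = - \frac{231}{103}$ ($x = \frac{- 18 \left(10 - 5\right) - 372}{206} = \left(\left(-18\right) 5 - 372\right) \frac{1}{206} = \left(-90 - 372\right) \frac{1}{206} = \left(-462\right) \frac{1}{206} = - \frac{231}{103} \approx -2.2427$)
$l{\left(I,A \right)} = - \frac{\sqrt{A^{2} + I^{2}}}{2}$ ($l{\left(I,A \right)} = - \frac{\sqrt{I^{2} + A^{2}}}{2} = - \frac{\sqrt{A^{2} + I^{2}}}{2}$)
$\frac{l{\left(-87,x \right)}}{388 \left(-337\right) + 217} = \frac{\left(- \frac{1}{2}\right) \sqrt{\left(- \frac{231}{103}\right)^{2} + \left(-87\right)^{2}}}{388 \left(-337\right) + 217} = \frac{\left(- \frac{1}{2}\right) \sqrt{\frac{53361}{10609} + 7569}}{-130756 + 217} = \frac{\left(- \frac{1}{2}\right) \sqrt{\frac{80352882}{10609}}}{-130539} = - \frac{\frac{3}{103} \sqrt{8928098}}{2} \left(- \frac{1}{130539}\right) = - \frac{3 \sqrt{8928098}}{206} \left(- \frac{1}{130539}\right) = \frac{\sqrt{8928098}}{8963678}$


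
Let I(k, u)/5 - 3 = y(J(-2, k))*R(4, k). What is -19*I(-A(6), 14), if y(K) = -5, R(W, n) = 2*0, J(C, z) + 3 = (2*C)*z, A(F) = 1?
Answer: -285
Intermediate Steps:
J(C, z) = -3 + 2*C*z (J(C, z) = -3 + (2*C)*z = -3 + 2*C*z)
R(W, n) = 0
I(k, u) = 15 (I(k, u) = 15 + 5*(-5*0) = 15 + 5*0 = 15 + 0 = 15)
-19*I(-A(6), 14) = -19*15 = -285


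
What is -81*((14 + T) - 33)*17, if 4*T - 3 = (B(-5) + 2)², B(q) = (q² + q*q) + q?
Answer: -735318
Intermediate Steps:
B(q) = q + 2*q² (B(q) = (q² + q²) + q = 2*q² + q = q + 2*q²)
T = 553 (T = ¾ + (-5*(1 + 2*(-5)) + 2)²/4 = ¾ + (-5*(1 - 10) + 2)²/4 = ¾ + (-5*(-9) + 2)²/4 = ¾ + (45 + 2)²/4 = ¾ + (¼)*47² = ¾ + (¼)*2209 = ¾ + 2209/4 = 553)
-81*((14 + T) - 33)*17 = -81*((14 + 553) - 33)*17 = -81*(567 - 33)*17 = -81*534*17 = -43254*17 = -735318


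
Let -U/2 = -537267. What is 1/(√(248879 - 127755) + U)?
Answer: 537267/577311598016 - √30281/577311598016 ≈ 9.3033e-7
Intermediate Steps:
U = 1074534 (U = -2*(-537267) = 1074534)
1/(√(248879 - 127755) + U) = 1/(√(248879 - 127755) + 1074534) = 1/(√121124 + 1074534) = 1/(2*√30281 + 1074534) = 1/(1074534 + 2*√30281)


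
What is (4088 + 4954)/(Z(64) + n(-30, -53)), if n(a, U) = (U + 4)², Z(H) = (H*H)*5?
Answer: 3014/7627 ≈ 0.39517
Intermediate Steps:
Z(H) = 5*H² (Z(H) = H²*5 = 5*H²)
n(a, U) = (4 + U)²
(4088 + 4954)/(Z(64) + n(-30, -53)) = (4088 + 4954)/(5*64² + (4 - 53)²) = 9042/(5*4096 + (-49)²) = 9042/(20480 + 2401) = 9042/22881 = 9042*(1/22881) = 3014/7627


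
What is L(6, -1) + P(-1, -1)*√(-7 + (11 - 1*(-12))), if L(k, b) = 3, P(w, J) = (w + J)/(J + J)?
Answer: 7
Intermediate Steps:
P(w, J) = (J + w)/(2*J) (P(w, J) = (J + w)/((2*J)) = (J + w)*(1/(2*J)) = (J + w)/(2*J))
L(6, -1) + P(-1, -1)*√(-7 + (11 - 1*(-12))) = 3 + ((½)*(-1 - 1)/(-1))*√(-7 + (11 - 1*(-12))) = 3 + ((½)*(-1)*(-2))*√(-7 + (11 + 12)) = 3 + 1*√(-7 + 23) = 3 + 1*√16 = 3 + 1*4 = 3 + 4 = 7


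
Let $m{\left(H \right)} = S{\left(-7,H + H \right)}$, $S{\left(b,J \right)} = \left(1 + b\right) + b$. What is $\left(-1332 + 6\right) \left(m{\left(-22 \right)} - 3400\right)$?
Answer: $4525638$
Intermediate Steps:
$S{\left(b,J \right)} = 1 + 2 b$
$m{\left(H \right)} = -13$ ($m{\left(H \right)} = 1 + 2 \left(-7\right) = 1 - 14 = -13$)
$\left(-1332 + 6\right) \left(m{\left(-22 \right)} - 3400\right) = \left(-1332 + 6\right) \left(-13 - 3400\right) = \left(-1326\right) \left(-3413\right) = 4525638$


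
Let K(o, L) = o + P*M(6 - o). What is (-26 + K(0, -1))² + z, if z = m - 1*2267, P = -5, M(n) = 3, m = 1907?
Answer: 1321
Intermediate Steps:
K(o, L) = -15 + o (K(o, L) = o - 5*3 = o - 15 = -15 + o)
z = -360 (z = 1907 - 1*2267 = 1907 - 2267 = -360)
(-26 + K(0, -1))² + z = (-26 + (-15 + 0))² - 360 = (-26 - 15)² - 360 = (-41)² - 360 = 1681 - 360 = 1321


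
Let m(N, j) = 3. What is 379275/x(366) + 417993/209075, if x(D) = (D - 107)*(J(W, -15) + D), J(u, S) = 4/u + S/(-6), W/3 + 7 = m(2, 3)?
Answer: 714928276833/119618288825 ≈ 5.9767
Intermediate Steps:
W = -12 (W = -21 + 3*3 = -21 + 9 = -12)
J(u, S) = 4/u - S/6 (J(u, S) = 4/u + S*(-⅙) = 4/u - S/6)
x(D) = (-107 + D)*(13/6 + D) (x(D) = (D - 107)*((4/(-12) - ⅙*(-15)) + D) = (-107 + D)*((4*(-1/12) + 5/2) + D) = (-107 + D)*((-⅓ + 5/2) + D) = (-107 + D)*(13/6 + D))
379275/x(366) + 417993/209075 = 379275/(-1391/6 + 366² - 629/6*366) + 417993/209075 = 379275/(-1391/6 + 133956 - 38369) + 417993*(1/209075) = 379275/(572131/6) + 417993/209075 = 379275*(6/572131) + 417993/209075 = 2275650/572131 + 417993/209075 = 714928276833/119618288825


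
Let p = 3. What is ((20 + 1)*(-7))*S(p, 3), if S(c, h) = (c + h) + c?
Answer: -1323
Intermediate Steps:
S(c, h) = h + 2*c
((20 + 1)*(-7))*S(p, 3) = ((20 + 1)*(-7))*(3 + 2*3) = (21*(-7))*(3 + 6) = -147*9 = -1323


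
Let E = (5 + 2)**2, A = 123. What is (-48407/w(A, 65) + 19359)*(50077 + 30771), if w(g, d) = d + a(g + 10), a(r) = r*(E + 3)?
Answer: 10922303822656/6981 ≈ 1.5646e+9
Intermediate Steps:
E = 49 (E = 7**2 = 49)
a(r) = 52*r (a(r) = r*(49 + 3) = r*52 = 52*r)
w(g, d) = 520 + d + 52*g (w(g, d) = d + 52*(g + 10) = d + 52*(10 + g) = d + (520 + 52*g) = 520 + d + 52*g)
(-48407/w(A, 65) + 19359)*(50077 + 30771) = (-48407/(520 + 65 + 52*123) + 19359)*(50077 + 30771) = (-48407/(520 + 65 + 6396) + 19359)*80848 = (-48407/6981 + 19359)*80848 = (135096772/6981)*80848 = 10922303822656/6981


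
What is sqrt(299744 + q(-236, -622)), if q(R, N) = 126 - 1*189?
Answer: sqrt(299681) ≈ 547.43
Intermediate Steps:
q(R, N) = -63 (q(R, N) = 126 - 189 = -63)
sqrt(299744 + q(-236, -622)) = sqrt(299744 - 63) = sqrt(299681)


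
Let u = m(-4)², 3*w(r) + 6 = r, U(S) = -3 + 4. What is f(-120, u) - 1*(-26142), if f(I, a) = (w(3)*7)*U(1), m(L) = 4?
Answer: 26135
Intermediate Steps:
U(S) = 1
w(r) = -2 + r/3
u = 16 (u = 4² = 16)
f(I, a) = -7 (f(I, a) = ((-2 + (⅓)*3)*7)*1 = ((-2 + 1)*7)*1 = -1*7*1 = -7*1 = -7)
f(-120, u) - 1*(-26142) = -7 - 1*(-26142) = -7 + 26142 = 26135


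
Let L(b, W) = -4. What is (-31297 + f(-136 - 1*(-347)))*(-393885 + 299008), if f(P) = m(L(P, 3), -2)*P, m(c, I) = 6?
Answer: 2849251187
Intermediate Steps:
f(P) = 6*P
(-31297 + f(-136 - 1*(-347)))*(-393885 + 299008) = (-31297 + 6*(-136 - 1*(-347)))*(-393885 + 299008) = (-31297 + 6*(-136 + 347))*(-94877) = (-31297 + 6*211)*(-94877) = (-31297 + 1266)*(-94877) = -30031*(-94877) = 2849251187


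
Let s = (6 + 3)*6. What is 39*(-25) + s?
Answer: -921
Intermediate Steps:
s = 54 (s = 9*6 = 54)
39*(-25) + s = 39*(-25) + 54 = -975 + 54 = -921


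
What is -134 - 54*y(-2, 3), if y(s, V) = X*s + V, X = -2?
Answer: -512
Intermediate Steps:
y(s, V) = V - 2*s (y(s, V) = -2*s + V = V - 2*s)
-134 - 54*y(-2, 3) = -134 - 54*(3 - 2*(-2)) = -134 - 54*(3 + 4) = -134 - 54*7 = -134 - 378 = -512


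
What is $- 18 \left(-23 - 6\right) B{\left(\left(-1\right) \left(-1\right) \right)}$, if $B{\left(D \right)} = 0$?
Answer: $0$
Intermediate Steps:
$- 18 \left(-23 - 6\right) B{\left(\left(-1\right) \left(-1\right) \right)} = - 18 \left(-23 - 6\right) 0 = \left(-18\right) \left(-29\right) 0 = 522 \cdot 0 = 0$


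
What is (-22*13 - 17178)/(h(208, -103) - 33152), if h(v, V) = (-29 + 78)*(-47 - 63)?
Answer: 8732/19271 ≈ 0.45312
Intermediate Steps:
h(v, V) = -5390 (h(v, V) = 49*(-110) = -5390)
(-22*13 - 17178)/(h(208, -103) - 33152) = (-22*13 - 17178)/(-5390 - 33152) = (-286 - 17178)/(-38542) = -17464*(-1/38542) = 8732/19271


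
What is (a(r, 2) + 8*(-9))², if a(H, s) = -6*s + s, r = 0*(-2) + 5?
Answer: 6724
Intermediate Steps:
r = 5 (r = 0 + 5 = 5)
a(H, s) = -5*s
(a(r, 2) + 8*(-9))² = (-5*2 + 8*(-9))² = (-10 - 72)² = (-82)² = 6724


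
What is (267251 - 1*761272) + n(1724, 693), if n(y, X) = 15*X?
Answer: -483626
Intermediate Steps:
(267251 - 1*761272) + n(1724, 693) = (267251 - 1*761272) + 15*693 = (267251 - 761272) + 10395 = -494021 + 10395 = -483626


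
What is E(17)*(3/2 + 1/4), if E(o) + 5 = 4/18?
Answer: -301/36 ≈ -8.3611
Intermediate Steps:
E(o) = -43/9 (E(o) = -5 + 4/18 = -5 + 4*(1/18) = -5 + 2/9 = -43/9)
E(17)*(3/2 + 1/4) = -43*(3/2 + 1/4)/9 = -43*(3*(½) + 1*(¼))/9 = -43*(3/2 + ¼)/9 = -43/9*7/4 = -301/36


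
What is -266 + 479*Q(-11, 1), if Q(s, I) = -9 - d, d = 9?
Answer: -8888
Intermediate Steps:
Q(s, I) = -18 (Q(s, I) = -9 - 1*9 = -9 - 9 = -18)
-266 + 479*Q(-11, 1) = -266 + 479*(-18) = -266 - 8622 = -8888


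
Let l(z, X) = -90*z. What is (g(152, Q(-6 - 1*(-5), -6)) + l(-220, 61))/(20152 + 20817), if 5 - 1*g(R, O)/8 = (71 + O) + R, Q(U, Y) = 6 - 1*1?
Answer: 18016/40969 ≈ 0.43975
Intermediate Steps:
Q(U, Y) = 5 (Q(U, Y) = 6 - 1 = 5)
g(R, O) = -528 - 8*O - 8*R (g(R, O) = 40 - 8*((71 + O) + R) = 40 - 8*(71 + O + R) = 40 + (-568 - 8*O - 8*R) = -528 - 8*O - 8*R)
(g(152, Q(-6 - 1*(-5), -6)) + l(-220, 61))/(20152 + 20817) = ((-528 - 8*5 - 8*152) - 90*(-220))/(20152 + 20817) = ((-528 - 40 - 1216) + 19800)/40969 = (-1784 + 19800)*(1/40969) = 18016*(1/40969) = 18016/40969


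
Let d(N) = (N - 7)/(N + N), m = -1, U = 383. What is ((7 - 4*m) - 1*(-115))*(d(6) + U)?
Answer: 96495/2 ≈ 48248.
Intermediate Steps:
d(N) = (-7 + N)/(2*N) (d(N) = (-7 + N)/((2*N)) = (-7 + N)*(1/(2*N)) = (-7 + N)/(2*N))
((7 - 4*m) - 1*(-115))*(d(6) + U) = ((7 - 4*(-1)) - 1*(-115))*((½)*(-7 + 6)/6 + 383) = ((7 + 4) + 115)*((½)*(⅙)*(-1) + 383) = (11 + 115)*(-1/12 + 383) = 126*(4595/12) = 96495/2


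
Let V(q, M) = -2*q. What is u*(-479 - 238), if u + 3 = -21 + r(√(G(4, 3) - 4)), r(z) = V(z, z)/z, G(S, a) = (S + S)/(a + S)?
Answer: 18642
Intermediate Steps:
G(S, a) = 2*S/(S + a) (G(S, a) = (2*S)/(S + a) = 2*S/(S + a))
r(z) = -2 (r(z) = (-2*z)/z = -2)
u = -26 (u = -3 + (-21 - 2) = -3 - 23 = -26)
u*(-479 - 238) = -26*(-479 - 238) = -26*(-717) = 18642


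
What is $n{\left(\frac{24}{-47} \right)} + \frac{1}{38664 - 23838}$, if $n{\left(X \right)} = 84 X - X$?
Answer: $- \frac{29533345}{696822} \approx -42.383$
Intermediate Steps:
$n{\left(X \right)} = 83 X$
$n{\left(\frac{24}{-47} \right)} + \frac{1}{38664 - 23838} = 83 \frac{24}{-47} + \frac{1}{38664 - 23838} = 83 \cdot 24 \left(- \frac{1}{47}\right) + \frac{1}{14826} = 83 \left(- \frac{24}{47}\right) + \frac{1}{14826} = - \frac{1992}{47} + \frac{1}{14826} = - \frac{29533345}{696822}$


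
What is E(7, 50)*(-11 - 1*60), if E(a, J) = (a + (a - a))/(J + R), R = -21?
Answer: -497/29 ≈ -17.138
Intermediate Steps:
E(a, J) = a/(-21 + J) (E(a, J) = (a + (a - a))/(J - 21) = (a + 0)/(-21 + J) = a/(-21 + J))
E(7, 50)*(-11 - 1*60) = (7/(-21 + 50))*(-11 - 1*60) = (7/29)*(-11 - 60) = (7*(1/29))*(-71) = (7/29)*(-71) = -497/29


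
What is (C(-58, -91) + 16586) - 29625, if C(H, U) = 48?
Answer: -12991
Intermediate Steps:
(C(-58, -91) + 16586) - 29625 = (48 + 16586) - 29625 = 16634 - 29625 = -12991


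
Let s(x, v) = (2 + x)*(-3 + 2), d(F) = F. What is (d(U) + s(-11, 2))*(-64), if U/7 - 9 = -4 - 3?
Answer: -1472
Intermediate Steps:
U = 14 (U = 63 + 7*(-4 - 3) = 63 + 7*(-7) = 63 - 49 = 14)
s(x, v) = -2 - x (s(x, v) = (2 + x)*(-1) = -2 - x)
(d(U) + s(-11, 2))*(-64) = (14 + (-2 - 1*(-11)))*(-64) = (14 + (-2 + 11))*(-64) = (14 + 9)*(-64) = 23*(-64) = -1472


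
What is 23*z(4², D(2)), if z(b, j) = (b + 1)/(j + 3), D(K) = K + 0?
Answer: 391/5 ≈ 78.200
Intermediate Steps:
D(K) = K
z(b, j) = (1 + b)/(3 + j)
23*z(4², D(2)) = 23*((1 + 4²)/(3 + 2)) = 23*((1 + 16)/5) = 23*((⅕)*17) = 23*(17/5) = 391/5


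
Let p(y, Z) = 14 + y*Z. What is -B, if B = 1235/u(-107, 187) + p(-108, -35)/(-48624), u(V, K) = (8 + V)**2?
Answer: -3810941/79427304 ≈ -0.047980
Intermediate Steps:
p(y, Z) = 14 + Z*y
B = 3810941/79427304 (B = 1235/((8 - 107)**2) + (14 - 35*(-108))/(-48624) = 1235/((-99)**2) + (14 + 3780)*(-1/48624) = 1235/9801 + 3794*(-1/48624) = 1235*(1/9801) - 1897/24312 = 1235/9801 - 1897/24312 = 3810941/79427304 ≈ 0.047980)
-B = -1*3810941/79427304 = -3810941/79427304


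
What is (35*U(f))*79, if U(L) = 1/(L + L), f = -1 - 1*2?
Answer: -2765/6 ≈ -460.83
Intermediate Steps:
f = -3 (f = -1 - 2 = -3)
U(L) = 1/(2*L)
(35*U(f))*79 = (35*((1/2)/(-3)))*79 = (35*((1/2)*(-1/3)))*79 = (35*(-1/6))*79 = -35/6*79 = -2765/6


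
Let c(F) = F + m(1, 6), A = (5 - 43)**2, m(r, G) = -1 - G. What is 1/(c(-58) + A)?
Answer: 1/1379 ≈ 0.00072516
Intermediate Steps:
A = 1444 (A = (-38)**2 = 1444)
c(F) = -7 + F (c(F) = F + (-1 - 1*6) = F + (-1 - 6) = F - 7 = -7 + F)
1/(c(-58) + A) = 1/((-7 - 58) + 1444) = 1/(-65 + 1444) = 1/1379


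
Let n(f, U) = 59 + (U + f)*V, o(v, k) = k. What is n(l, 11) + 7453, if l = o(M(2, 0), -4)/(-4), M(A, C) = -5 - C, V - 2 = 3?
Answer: 7572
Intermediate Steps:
V = 5 (V = 2 + 3 = 5)
l = 1 (l = -4/(-4) = -4*(-1/4) = 1)
n(f, U) = 59 + 5*U + 5*f (n(f, U) = 59 + (U + f)*5 = 59 + (5*U + 5*f) = 59 + 5*U + 5*f)
n(l, 11) + 7453 = (59 + 5*11 + 5*1) + 7453 = (59 + 55 + 5) + 7453 = 119 + 7453 = 7572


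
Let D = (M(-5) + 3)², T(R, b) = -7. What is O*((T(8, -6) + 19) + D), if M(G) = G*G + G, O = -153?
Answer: -82773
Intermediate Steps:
M(G) = G + G² (M(G) = G² + G = G + G²)
D = 529 (D = (-5*(1 - 5) + 3)² = (-5*(-4) + 3)² = (20 + 3)² = 23² = 529)
O*((T(8, -6) + 19) + D) = -153*((-7 + 19) + 529) = -153*(12 + 529) = -153*541 = -82773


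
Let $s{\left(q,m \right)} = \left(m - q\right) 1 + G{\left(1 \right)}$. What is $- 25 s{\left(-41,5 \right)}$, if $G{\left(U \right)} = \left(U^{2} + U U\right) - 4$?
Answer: $-1100$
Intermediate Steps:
$G{\left(U \right)} = -4 + 2 U^{2}$ ($G{\left(U \right)} = \left(U^{2} + U^{2}\right) - 4 = 2 U^{2} - 4 = -4 + 2 U^{2}$)
$s{\left(q,m \right)} = -2 + m - q$ ($s{\left(q,m \right)} = \left(m - q\right) 1 - \left(4 - 2 \cdot 1^{2}\right) = \left(m - q\right) + \left(-4 + 2 \cdot 1\right) = \left(m - q\right) + \left(-4 + 2\right) = \left(m - q\right) - 2 = -2 + m - q$)
$- 25 s{\left(-41,5 \right)} = - 25 \left(-2 + 5 - -41\right) = - 25 \left(-2 + 5 + 41\right) = \left(-25\right) 44 = -1100$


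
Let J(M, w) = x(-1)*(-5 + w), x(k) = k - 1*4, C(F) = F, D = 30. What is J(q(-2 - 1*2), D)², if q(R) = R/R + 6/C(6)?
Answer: 15625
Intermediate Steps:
x(k) = -4 + k (x(k) = k - 4 = -4 + k)
q(R) = 2 (q(R) = R/R + 6/6 = 1 + 6*(⅙) = 1 + 1 = 2)
J(M, w) = 25 - 5*w (J(M, w) = (-4 - 1)*(-5 + w) = -5*(-5 + w) = 25 - 5*w)
J(q(-2 - 1*2), D)² = (25 - 5*30)² = (25 - 150)² = (-125)² = 15625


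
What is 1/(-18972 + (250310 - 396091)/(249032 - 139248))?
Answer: -109784/2082967829 ≈ -5.2706e-5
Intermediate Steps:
1/(-18972 + (250310 - 396091)/(249032 - 139248)) = 1/(-18972 - 145781/109784) = 1/(-2082967829/109784) = -109784/2082967829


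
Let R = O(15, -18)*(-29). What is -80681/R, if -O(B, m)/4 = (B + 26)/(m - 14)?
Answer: 645448/1189 ≈ 542.85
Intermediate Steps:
O(B, m) = -4*(26 + B)/(-14 + m) (O(B, m) = -4*(B + 26)/(m - 14) = -4*(26 + B)/(-14 + m))
R = -1189/8 (R = (4*(-26 - 1*15)/(-14 - 18))*(-29) = (4*(-26 - 15)/(-32))*(-29) = (4*(-1/32)*(-41))*(-29) = (41/8)*(-29) = -1189/8 ≈ -148.63)
-80681/R = -80681/(-1189/8) = -80681*(-8/1189) = 645448/1189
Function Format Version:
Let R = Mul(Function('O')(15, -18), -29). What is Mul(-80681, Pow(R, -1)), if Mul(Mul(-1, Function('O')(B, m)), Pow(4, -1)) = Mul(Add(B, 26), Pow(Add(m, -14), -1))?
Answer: Rational(645448, 1189) ≈ 542.85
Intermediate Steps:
Function('O')(B, m) = Mul(-4, Pow(Add(-14, m), -1), Add(26, B)) (Function('O')(B, m) = Mul(-4, Mul(Add(B, 26), Pow(Add(m, -14), -1))) = Mul(-4, Mul(Add(26, B), Pow(Add(-14, m), -1))) = Mul(-4, Mul(Pow(Add(-14, m), -1), Add(26, B))) = Mul(-4, Pow(Add(-14, m), -1), Add(26, B)))
R = Rational(-1189, 8) (R = Mul(Mul(4, Pow(Add(-14, -18), -1), Add(-26, Mul(-1, 15))), -29) = Mul(Mul(4, Pow(-32, -1), Add(-26, -15)), -29) = Mul(Mul(4, Rational(-1, 32), -41), -29) = Mul(Rational(41, 8), -29) = Rational(-1189, 8) ≈ -148.63)
Mul(-80681, Pow(R, -1)) = Mul(-80681, Pow(Rational(-1189, 8), -1)) = Mul(-80681, Rational(-8, 1189)) = Rational(645448, 1189)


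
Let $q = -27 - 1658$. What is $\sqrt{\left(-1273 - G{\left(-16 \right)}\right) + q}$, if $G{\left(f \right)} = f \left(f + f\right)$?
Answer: $i \sqrt{3470} \approx 58.907 i$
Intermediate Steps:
$q = -1685$
$G{\left(f \right)} = 2 f^{2}$ ($G{\left(f \right)} = f 2 f = 2 f^{2}$)
$\sqrt{\left(-1273 - G{\left(-16 \right)}\right) + q} = \sqrt{\left(-1273 - 2 \left(-16\right)^{2}\right) - 1685} = \sqrt{\left(-1273 - 2 \cdot 256\right) - 1685} = \sqrt{\left(-1273 - 512\right) - 1685} = \sqrt{-1785 - 1685} = \sqrt{-3470} = i \sqrt{3470}$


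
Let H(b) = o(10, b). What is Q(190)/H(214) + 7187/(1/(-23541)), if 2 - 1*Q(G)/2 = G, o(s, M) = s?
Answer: -845946023/5 ≈ -1.6919e+8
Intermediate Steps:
Q(G) = 4 - 2*G
H(b) = 10
Q(190)/H(214) + 7187/(1/(-23541)) = (4 - 2*190)/10 + 7187/(1/(-23541)) = (4 - 380)*(⅒) + 7187/(-1/23541) = -376*⅒ + 7187*(-23541) = -188/5 - 169189167 = -845946023/5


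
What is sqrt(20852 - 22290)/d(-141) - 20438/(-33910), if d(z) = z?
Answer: 10219/16955 - I*sqrt(1438)/141 ≈ 0.60271 - 0.26894*I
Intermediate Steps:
sqrt(20852 - 22290)/d(-141) - 20438/(-33910) = sqrt(20852 - 22290)/(-141) - 20438/(-33910) = sqrt(-1438)*(-1/141) - 20438*(-1/33910) = (I*sqrt(1438))*(-1/141) + 10219/16955 = -I*sqrt(1438)/141 + 10219/16955 = 10219/16955 - I*sqrt(1438)/141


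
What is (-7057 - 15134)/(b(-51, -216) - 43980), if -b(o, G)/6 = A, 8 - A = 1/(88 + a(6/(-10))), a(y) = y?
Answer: 3232489/6413402 ≈ 0.50402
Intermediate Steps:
A = 3491/437 (A = 8 - 1/(88 + 6/(-10)) = 8 - 1/(88 + 6*(-⅒)) = 8 - 1/(88 - ⅗) = 8 - 1/437/5 = 8 - 1*5/437 = 8 - 5/437 = 3491/437 ≈ 7.9886)
b(o, G) = -20946/437 (b(o, G) = -6*3491/437 = -20946/437)
(-7057 - 15134)/(b(-51, -216) - 43980) = (-7057 - 15134)/(-20946/437 - 43980) = -22191/(-19240206/437) = -22191*(-437/19240206) = 3232489/6413402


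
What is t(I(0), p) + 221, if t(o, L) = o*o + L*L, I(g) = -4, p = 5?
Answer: 262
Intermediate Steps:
t(o, L) = L**2 + o**2 (t(o, L) = o**2 + L**2 = L**2 + o**2)
t(I(0), p) + 221 = (5**2 + (-4)**2) + 221 = (25 + 16) + 221 = 41 + 221 = 262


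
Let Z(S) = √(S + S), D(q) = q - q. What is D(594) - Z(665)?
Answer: -√1330 ≈ -36.469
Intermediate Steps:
D(q) = 0
Z(S) = √2*√S (Z(S) = √(2*S) = √2*√S)
D(594) - Z(665) = 0 - √2*√665 = 0 - √1330 = -√1330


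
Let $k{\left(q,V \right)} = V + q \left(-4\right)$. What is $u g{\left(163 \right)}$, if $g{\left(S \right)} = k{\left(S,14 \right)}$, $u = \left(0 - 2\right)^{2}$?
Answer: $-2552$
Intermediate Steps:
$u = 4$ ($u = \left(-2\right)^{2} = 4$)
$k{\left(q,V \right)} = V - 4 q$
$g{\left(S \right)} = 14 - 4 S$
$u g{\left(163 \right)} = 4 \left(14 - 652\right) = 4 \left(-638\right) = -2552$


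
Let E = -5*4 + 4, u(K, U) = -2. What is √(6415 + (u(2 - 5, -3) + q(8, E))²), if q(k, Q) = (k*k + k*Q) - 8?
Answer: √11891 ≈ 109.05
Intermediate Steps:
E = -16 (E = -20 + 4 = -16)
q(k, Q) = -8 + k² + Q*k (q(k, Q) = (k² + Q*k) - 8 = -8 + k² + Q*k)
√(6415 + (u(2 - 5, -3) + q(8, E))²) = √(6415 + (-2 + (-8 + 8² - 16*8))²) = √(6415 + (-2 + (-8 + 64 - 128))²) = √(6415 + (-2 - 72)²) = √(6415 + (-74)²) = √(6415 + 5476) = √11891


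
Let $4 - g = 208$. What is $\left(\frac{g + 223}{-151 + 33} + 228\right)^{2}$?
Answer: $\frac{722803225}{13924} \approx 51911.0$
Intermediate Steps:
$g = -204$ ($g = 4 - 208 = -204$)
$\left(\frac{g + 223}{-151 + 33} + 228\right)^{2} = \left(\frac{-204 + 223}{-151 + 33} + 228\right)^{2} = \left(\frac{19}{-118} + 228\right)^{2} = \left(19 \left(- \frac{1}{118}\right) + 228\right)^{2} = \left(- \frac{19}{118} + 228\right)^{2} = \left(\frac{26885}{118}\right)^{2} = \frac{722803225}{13924}$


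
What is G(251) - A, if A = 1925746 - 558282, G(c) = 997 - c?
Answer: -1366718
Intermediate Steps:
A = 1367464
G(251) - A = (997 - 1*251) - 1*1367464 = (997 - 251) - 1367464 = 746 - 1367464 = -1366718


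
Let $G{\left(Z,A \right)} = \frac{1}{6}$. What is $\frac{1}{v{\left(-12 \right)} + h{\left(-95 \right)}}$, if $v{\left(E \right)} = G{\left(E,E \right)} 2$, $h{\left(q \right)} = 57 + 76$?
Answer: $\frac{3}{400} \approx 0.0075$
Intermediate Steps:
$h{\left(q \right)} = 133$
$G{\left(Z,A \right)} = \frac{1}{6}$
$v{\left(E \right)} = \frac{1}{3}$ ($v{\left(E \right)} = \frac{1}{6} \cdot 2 = \frac{1}{3}$)
$\frac{1}{v{\left(-12 \right)} + h{\left(-95 \right)}} = \frac{1}{\frac{1}{3} + 133} = \frac{1}{\frac{400}{3}} = \frac{3}{400}$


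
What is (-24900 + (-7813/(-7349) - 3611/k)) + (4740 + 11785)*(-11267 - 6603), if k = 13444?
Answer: -29178259947126667/98799956 ≈ -2.9533e+8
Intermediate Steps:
(-24900 + (-7813/(-7349) - 3611/k)) + (4740 + 11785)*(-11267 - 6603) = (-24900 + (-7813/(-7349) - 3611/13444)) + (4740 + 11785)*(-11267 - 6603) = (-24900 + (-7813*(-1/7349) - 3611*1/13444)) + 16525*(-17870) = (-24900 + (7813/7349 - 3611/13444)) - 295301750 = (-24900 + 78500733/98799956) - 295301750 = -2460040403667/98799956 - 295301750 = -29178259947126667/98799956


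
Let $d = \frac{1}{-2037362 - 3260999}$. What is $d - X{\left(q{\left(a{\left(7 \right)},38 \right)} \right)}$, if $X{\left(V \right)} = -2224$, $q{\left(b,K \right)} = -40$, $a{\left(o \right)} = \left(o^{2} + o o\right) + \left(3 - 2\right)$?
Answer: $\frac{11783554863}{5298361} \approx 2224.0$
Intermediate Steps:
$a{\left(o \right)} = 1 + 2 o^{2}$ ($a{\left(o \right)} = \left(o^{2} + o^{2}\right) + \left(3 - 2\right) = 2 o^{2} + 1 = 1 + 2 o^{2}$)
$d = - \frac{1}{5298361}$ ($d = \frac{1}{-5298361} = - \frac{1}{5298361} \approx -1.8874 \cdot 10^{-7}$)
$d - X{\left(q{\left(a{\left(7 \right)},38 \right)} \right)} = - \frac{1}{5298361} - -2224 = - \frac{1}{5298361} + 2224 = \frac{11783554863}{5298361}$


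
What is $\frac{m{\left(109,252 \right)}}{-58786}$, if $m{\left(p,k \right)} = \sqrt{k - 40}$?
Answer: $- \frac{\sqrt{53}}{29393} \approx -0.00024768$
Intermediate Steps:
$m{\left(p,k \right)} = \sqrt{-40 + k}$
$\frac{m{\left(109,252 \right)}}{-58786} = \frac{\sqrt{-40 + 252}}{-58786} = \sqrt{212} \left(- \frac{1}{58786}\right) = 2 \sqrt{53} \left(- \frac{1}{58786}\right) = - \frac{\sqrt{53}}{29393}$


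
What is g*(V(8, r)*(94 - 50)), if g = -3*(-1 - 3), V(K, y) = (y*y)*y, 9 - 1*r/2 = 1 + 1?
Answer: 1448832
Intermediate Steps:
r = 14 (r = 18 - 2*(1 + 1) = 18 - 2*2 = 18 - 4 = 14)
V(K, y) = y³ (V(K, y) = y²*y = y³)
g = 12 (g = -3*(-4) = 12)
g*(V(8, r)*(94 - 50)) = 12*(14³*(94 - 50)) = 12*(2744*44) = 12*120736 = 1448832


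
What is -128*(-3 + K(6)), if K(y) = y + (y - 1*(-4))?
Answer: -1664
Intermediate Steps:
K(y) = 4 + 2*y (K(y) = y + (y + 4) = y + (4 + y) = 4 + 2*y)
-128*(-3 + K(6)) = -128*(-3 + (4 + 2*6)) = -128*(-3 + (4 + 12)) = -128*(-3 + 16) = -128*13 = -1664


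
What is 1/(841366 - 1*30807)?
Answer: 1/810559 ≈ 1.2337e-6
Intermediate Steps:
1/(841366 - 1*30807) = 1/(841366 - 30807) = 1/810559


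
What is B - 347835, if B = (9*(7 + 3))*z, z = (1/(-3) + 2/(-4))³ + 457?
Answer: -3681085/12 ≈ -3.0676e+5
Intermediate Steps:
z = 98587/216 (z = (1*(-⅓) + 2*(-¼))³ + 457 = (-⅓ - ½)³ + 457 = (-⅚)³ + 457 = -125/216 + 457 = 98587/216 ≈ 456.42)
B = 492935/12 (B = (9*(7 + 3))*(98587/216) = (9*10)*(98587/216) = 90*(98587/216) = 492935/12 ≈ 41078.)
B - 347835 = 492935/12 - 347835 = -3681085/12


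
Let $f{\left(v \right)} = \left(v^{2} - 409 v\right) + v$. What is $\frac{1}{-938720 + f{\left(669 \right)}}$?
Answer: $- \frac{1}{764111} \approx -1.3087 \cdot 10^{-6}$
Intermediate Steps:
$f{\left(v \right)} = v^{2} - 408 v$
$\frac{1}{-938720 + f{\left(669 \right)}} = \frac{1}{-938720 + 669 \left(-408 + 669\right)} = \frac{1}{-938720 + 669 \cdot 261} = \frac{1}{-938720 + 174609} = \frac{1}{-764111} = - \frac{1}{764111}$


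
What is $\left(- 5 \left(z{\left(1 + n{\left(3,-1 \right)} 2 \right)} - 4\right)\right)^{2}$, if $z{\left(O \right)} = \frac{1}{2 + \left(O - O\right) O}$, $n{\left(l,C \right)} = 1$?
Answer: $\frac{1225}{4} \approx 306.25$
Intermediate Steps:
$z{\left(O \right)} = \frac{1}{2}$ ($z{\left(O \right)} = \frac{1}{2 + 0 O} = \frac{1}{2 + 0} = \frac{1}{2}$)
$\left(- 5 \left(z{\left(1 + n{\left(3,-1 \right)} 2 \right)} - 4\right)\right)^{2} = \left(- 5 \left(\frac{1}{2} - 4\right)\right)^{2} = \left(\left(-5\right) \left(- \frac{7}{2}\right)\right)^{2} = \left(\frac{35}{2}\right)^{2} = \frac{1225}{4}$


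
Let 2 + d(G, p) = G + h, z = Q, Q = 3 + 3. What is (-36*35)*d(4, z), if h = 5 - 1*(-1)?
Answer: -10080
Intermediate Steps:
Q = 6
h = 6 (h = 5 + 1 = 6)
z = 6
d(G, p) = 4 + G (d(G, p) = -2 + (G + 6) = -2 + (6 + G) = 4 + G)
(-36*35)*d(4, z) = (-36*35)*(4 + 4) = -1260*8 = -10080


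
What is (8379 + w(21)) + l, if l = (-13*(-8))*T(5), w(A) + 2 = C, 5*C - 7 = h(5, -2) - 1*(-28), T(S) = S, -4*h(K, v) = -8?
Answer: 44522/5 ≈ 8904.4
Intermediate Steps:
h(K, v) = 2 (h(K, v) = -1/4*(-8) = 2)
C = 37/5 (C = 7/5 + (2 - 1*(-28))/5 = 7/5 + (2 + 28)/5 = 7/5 + (1/5)*30 = 7/5 + 6 = 37/5 ≈ 7.4000)
w(A) = 27/5 (w(A) = -2 + 37/5 = 27/5)
l = 520 (l = -13*(-8)*5 = 104*5 = 520)
(8379 + w(21)) + l = (8379 + 27/5) + 520 = 41922/5 + 520 = 44522/5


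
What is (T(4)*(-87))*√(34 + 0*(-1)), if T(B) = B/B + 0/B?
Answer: -87*√34 ≈ -507.29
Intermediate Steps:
T(B) = 1 (T(B) = 1 + 0 = 1)
(T(4)*(-87))*√(34 + 0*(-1)) = (1*(-87))*√(34 + 0*(-1)) = -87*√(34 + 0) = -87*√34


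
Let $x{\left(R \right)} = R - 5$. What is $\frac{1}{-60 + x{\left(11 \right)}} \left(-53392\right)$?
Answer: $\frac{26696}{27} \approx 988.74$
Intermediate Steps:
$x{\left(R \right)} = -5 + R$
$\frac{1}{-60 + x{\left(11 \right)}} \left(-53392\right) = \frac{1}{-60 + \left(-5 + 11\right)} \left(-53392\right) = \frac{1}{-60 + 6} \left(-53392\right) = \frac{1}{-54} \left(-53392\right) = \left(- \frac{1}{54}\right) \left(-53392\right) = \frac{26696}{27}$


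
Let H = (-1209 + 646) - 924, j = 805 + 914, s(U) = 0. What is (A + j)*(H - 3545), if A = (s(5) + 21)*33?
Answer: -12137184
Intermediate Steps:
j = 1719
H = -1487 (H = -563 - 924 = -1487)
A = 693 (A = (0 + 21)*33 = 21*33 = 693)
(A + j)*(H - 3545) = (693 + 1719)*(-1487 - 3545) = 2412*(-5032) = -12137184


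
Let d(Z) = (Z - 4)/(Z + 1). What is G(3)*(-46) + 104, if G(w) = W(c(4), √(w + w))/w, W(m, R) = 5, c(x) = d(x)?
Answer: 82/3 ≈ 27.333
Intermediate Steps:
d(Z) = (-4 + Z)/(1 + Z)
c(x) = (-4 + x)/(1 + x)
G(w) = 5/w
G(3)*(-46) + 104 = (5/3)*(-46) + 104 = -230/3 + 104 = 82/3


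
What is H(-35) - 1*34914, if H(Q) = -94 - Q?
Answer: -34973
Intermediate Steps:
H(-35) - 1*34914 = (-94 - 1*(-35)) - 1*34914 = (-94 + 35) - 34914 = -59 - 34914 = -34973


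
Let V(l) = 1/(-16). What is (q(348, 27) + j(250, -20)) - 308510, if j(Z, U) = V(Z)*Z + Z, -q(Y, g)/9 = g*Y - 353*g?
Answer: -2456485/8 ≈ -3.0706e+5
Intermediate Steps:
V(l) = -1/16
q(Y, g) = 3177*g - 9*Y*g (q(Y, g) = -9*(g*Y - 353*g) = -9*(Y*g - 353*g) = -9*(-353*g + Y*g) = 3177*g - 9*Y*g)
j(Z, U) = 15*Z/16 (j(Z, U) = -Z/16 + Z = 15*Z/16)
(q(348, 27) + j(250, -20)) - 308510 = (9*27*(353 - 1*348) + (15/16)*250) - 308510 = (9*27*(353 - 348) + 1875/8) - 308510 = (9*27*5 + 1875/8) - 308510 = (1215 + 1875/8) - 308510 = 11595/8 - 308510 = -2456485/8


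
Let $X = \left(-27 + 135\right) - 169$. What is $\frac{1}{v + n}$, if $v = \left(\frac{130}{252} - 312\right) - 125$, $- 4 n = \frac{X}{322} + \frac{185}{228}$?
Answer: $- \frac{440496}{192338005} \approx -0.0022902$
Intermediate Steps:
$X = -61$ ($X = 108 - 169 = -61$)
$n = - \frac{22831}{146832}$ ($n = - \frac{- \frac{61}{322} + \frac{185}{228}}{4} = \left(- \frac{1}{4}\right) \frac{22831}{36708} = - \frac{22831}{146832} \approx -0.15549$)
$v = - \frac{54997}{126}$ ($v = \left(130 \cdot \frac{1}{252} - 312\right) - 125 = \left(\frac{65}{126} - 312\right) - 125 = - \frac{39247}{126} - 125 = - \frac{54997}{126} \approx -436.48$)
$\frac{1}{v + n} = \frac{1}{- \frac{54997}{126} - \frac{22831}{146832}} = \frac{1}{- \frac{192338005}{440496}} = - \frac{440496}{192338005}$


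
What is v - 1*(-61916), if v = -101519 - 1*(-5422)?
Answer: -34181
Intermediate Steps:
v = -96097 (v = -101519 + 5422 = -96097)
v - 1*(-61916) = -96097 - 1*(-61916) = -96097 + 61916 = -34181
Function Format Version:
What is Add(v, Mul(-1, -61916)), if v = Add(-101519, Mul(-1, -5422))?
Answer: -34181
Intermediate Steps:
v = -96097 (v = Add(-101519, 5422) = -96097)
Add(v, Mul(-1, -61916)) = Add(-96097, Mul(-1, -61916)) = Add(-96097, 61916) = -34181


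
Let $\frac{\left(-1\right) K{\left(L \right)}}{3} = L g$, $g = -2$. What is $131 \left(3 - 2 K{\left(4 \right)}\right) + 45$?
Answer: $-5850$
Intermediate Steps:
$K{\left(L \right)} = 6 L$ ($K{\left(L \right)} = - 3 L \left(-2\right) = - 3 \left(- 2 L\right) = 6 L$)
$131 \left(3 - 2 K{\left(4 \right)}\right) + 45 = 131 \left(3 - 2 \cdot 6 \cdot 4\right) + 45 = 131 \left(3 - 48\right) + 45 = 131 \left(-45\right) + 45 = -5895 + 45 = -5850$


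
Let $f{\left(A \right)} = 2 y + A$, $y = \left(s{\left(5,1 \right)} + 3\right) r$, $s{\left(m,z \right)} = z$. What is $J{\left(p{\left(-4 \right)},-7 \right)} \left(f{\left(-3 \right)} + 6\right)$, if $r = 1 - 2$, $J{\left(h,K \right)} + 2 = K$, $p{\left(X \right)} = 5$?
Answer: $45$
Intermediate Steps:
$J{\left(h,K \right)} = -2 + K$
$r = -1$ ($r = 1 - 2 = -1$)
$y = -4$ ($y = \left(1 + 3\right) \left(-1\right) = 4 \left(-1\right) = -4$)
$f{\left(A \right)} = -8 + A$ ($f{\left(A \right)} = 2 \left(-4\right) + A = -8 + A$)
$J{\left(p{\left(-4 \right)},-7 \right)} \left(f{\left(-3 \right)} + 6\right) = \left(-2 - 7\right) \left(\left(-8 - 3\right) + 6\right) = - 9 \left(-11 + 6\right) = \left(-9\right) \left(-5\right) = 45$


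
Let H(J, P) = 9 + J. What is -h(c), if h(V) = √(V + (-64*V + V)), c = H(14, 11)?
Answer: -I*√1426 ≈ -37.762*I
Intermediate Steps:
c = 23 (c = 9 + 14 = 23)
h(V) = √62*√(-V) (h(V) = √(V - 63*V) = √(-62*V) = √62*√(-V))
-h(c) = -√62*√(-1*23) = -√62*√(-23) = -√62*I*√23 = -I*√1426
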